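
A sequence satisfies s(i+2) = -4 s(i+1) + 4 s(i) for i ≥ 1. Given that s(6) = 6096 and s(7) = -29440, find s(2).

Rearranging, s(i-2) = (s(i) + 4 s(i-1)) / 4.
s(5) = (-29440 + 4(6096)) / 4 = -5056/4 = -1264
s(4) = (6096 + 4(-1264)) / 4 = 1040/4 = 260
s(3) = (-1264 + 4(260)) / 4 = -224/4 = -56
s(2) = (260 + 4(-56)) / 4 = 36/4 = 9

9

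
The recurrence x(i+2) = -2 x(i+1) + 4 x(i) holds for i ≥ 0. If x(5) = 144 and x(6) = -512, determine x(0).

-4

Rearranging, x(i-2) = (x(i) + 2 x(i-1)) / 4.
x(4) = (-512 + 2*144) / 4 = -224/4 = -56
x(3) = (144 + 2*(-56)) / 4 = 32/4 = 8
x(2) = (-56 + 2*8) / 4 = -40/4 = -10
x(1) = (8 + 2*(-10)) / 4 = -12/4 = -3
x(0) = (-10 + 2*(-3)) / 4 = -16/4 = -4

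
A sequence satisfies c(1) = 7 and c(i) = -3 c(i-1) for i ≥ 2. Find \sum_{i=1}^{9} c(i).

c(2) = -3·7 = -21
c(3) = -3·(-21) = 63
c(4) = -3·63 = -189
c(5) = -3·(-189) = 567
c(6) = -3·567 = -1701
c(7) = -3·(-1701) = 5103
c(8) = -3·5103 = -15309
c(9) = -3·(-15309) = 45927
Sum = 7 + (-21) + 63 + (-189) + 567 + (-1701) + 5103 + (-15309) + 45927 = 34447

34447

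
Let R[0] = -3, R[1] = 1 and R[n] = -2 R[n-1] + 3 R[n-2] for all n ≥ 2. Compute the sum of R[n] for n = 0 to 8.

R[2] = -2(1) + 3(-3) = -11
R[3] = -2(-11) + 3(1) = 25
R[4] = -2(25) + 3(-11) = -83
R[5] = -2(-83) + 3(25) = 241
R[6] = -2(241) + 3(-83) = -731
R[7] = -2(-731) + 3(241) = 2185
R[8] = -2(2185) + 3(-731) = -6563
Sum = (-3) + 1 + (-11) + 25 + (-83) + 241 + (-731) + 2185 + (-6563) = -4939

-4939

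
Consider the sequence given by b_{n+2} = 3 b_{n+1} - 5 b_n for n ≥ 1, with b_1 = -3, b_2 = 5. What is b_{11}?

20205

b_3 = 3*5 - 5*(-3) = 30
b_4 = 3*30 - 5*5 = 65
b_5 = 3*65 - 5*30 = 45
b_6 = 3*45 - 5*65 = -190
b_7 = 3*(-190) - 5*45 = -795
b_8 = 3*(-795) - 5*(-190) = -1435
b_9 = 3*(-1435) - 5*(-795) = -330
b_{10} = 3*(-330) - 5*(-1435) = 6185
b_{11} = 3*6185 - 5*(-330) = 20205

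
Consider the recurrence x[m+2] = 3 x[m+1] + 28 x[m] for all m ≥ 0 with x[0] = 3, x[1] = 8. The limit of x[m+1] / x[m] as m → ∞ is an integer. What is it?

7

The characteristic equation is r^2 - 3r - 28 = 0, which factors as (r - 7)(r + 4) = 0.
So the roots are 7 and -4. Since |7| > |-4| and the coefficient of 7^m is non-zero, the ratio tends to 7.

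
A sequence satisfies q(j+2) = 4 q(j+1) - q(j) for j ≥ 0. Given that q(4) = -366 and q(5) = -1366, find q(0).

2

Rearranging, q(j-2) = -(q(j) - 4 q(j-1)).
q(3) = -(-1366 - 4(-366)) = -98
q(2) = -(-366 - 4(-98)) = -26
q(1) = -(-98 - 4(-26)) = -6
q(0) = -(-26 - 4(-6)) = 2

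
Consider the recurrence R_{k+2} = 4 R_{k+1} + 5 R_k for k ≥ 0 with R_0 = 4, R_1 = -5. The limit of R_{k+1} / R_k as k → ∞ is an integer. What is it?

5

The characteristic equation is r^2 - 4r - 5 = 0, which factors as (r - 5)(r + 1) = 0.
So the roots are 5 and -1. Since |5| > |-1| and the coefficient of 5^k is non-zero, the ratio tends to 5.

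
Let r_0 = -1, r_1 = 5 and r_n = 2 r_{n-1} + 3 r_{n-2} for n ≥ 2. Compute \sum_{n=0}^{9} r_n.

29524

r_2 = 2(5) + 3(-1) = 7
r_3 = 2(7) + 3(5) = 29
r_4 = 2(29) + 3(7) = 79
r_5 = 2(79) + 3(29) = 245
r_6 = 2(245) + 3(79) = 727
r_7 = 2(727) + 3(245) = 2189
r_8 = 2(2189) + 3(727) = 6559
r_9 = 2(6559) + 3(2189) = 19685
Sum = (-1) + 5 + 7 + 29 + 79 + 245 + 727 + 2189 + 6559 + 19685 = 29524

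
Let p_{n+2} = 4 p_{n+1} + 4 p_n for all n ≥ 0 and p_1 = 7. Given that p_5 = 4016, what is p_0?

2

Let p_0 = v.
p_2 = 28 + 4v
p_3 = 140 + 16v
p_4 = 672 + 80v
p_5 = 3248 + 384v
So 3248 + 384v = 4016, giving v = 2.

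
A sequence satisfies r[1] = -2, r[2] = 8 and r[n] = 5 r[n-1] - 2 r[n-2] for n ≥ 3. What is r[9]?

403588

r[3] = 5(8) - 2(-2) = 44
r[4] = 5(44) - 2(8) = 204
r[5] = 5(204) - 2(44) = 932
r[6] = 5(932) - 2(204) = 4252
r[7] = 5(4252) - 2(932) = 19396
r[8] = 5(19396) - 2(4252) = 88476
r[9] = 5(88476) - 2(19396) = 403588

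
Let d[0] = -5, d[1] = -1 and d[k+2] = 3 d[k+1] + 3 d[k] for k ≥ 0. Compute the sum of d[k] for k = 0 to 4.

d[2] = 3(-1) + 3(-5) = -18
d[3] = 3(-18) + 3(-1) = -57
d[4] = 3(-57) + 3(-18) = -225
Sum = (-5) + (-1) + (-18) + (-57) + (-225) = -306

-306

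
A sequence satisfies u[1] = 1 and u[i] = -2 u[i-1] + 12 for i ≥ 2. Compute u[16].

The fixed point is 12/(1 + 2) = 4, so u[i] - 4 = -2(u[i-1] - 4).
Hence u[i] = -3·(-2)^{i-1} + 4.
u[16] = -3·(-2)^{15} + 4 = -3·-32768 + 4 = 98308.

98308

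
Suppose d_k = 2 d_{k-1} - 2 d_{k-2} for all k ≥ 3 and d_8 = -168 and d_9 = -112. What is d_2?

Rearranging, d_{k-2} = (d_k - 2 d_{k-1}) / -2.
d_7 = (-112 - 2*(-168)) / -2 = 224/-2 = -112
d_6 = (-168 - 2*(-112)) / -2 = 56/-2 = -28
d_5 = (-112 - 2*(-28)) / -2 = -56/-2 = 28
d_4 = (-28 - 2*28) / -2 = -84/-2 = 42
d_3 = (28 - 2*42) / -2 = -56/-2 = 28
d_2 = (42 - 2*28) / -2 = -14/-2 = 7

7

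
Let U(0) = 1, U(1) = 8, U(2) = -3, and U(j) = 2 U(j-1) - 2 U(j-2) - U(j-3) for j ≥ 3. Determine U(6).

25

U(3) = 2*(-3) - 2*8 - 1 = -23
U(4) = 2*(-23) - 2*(-3) - 8 = -48
U(5) = 2*(-48) - 2*(-23) - (-3) = -47
U(6) = 2*(-47) - 2*(-48) - (-23) = 25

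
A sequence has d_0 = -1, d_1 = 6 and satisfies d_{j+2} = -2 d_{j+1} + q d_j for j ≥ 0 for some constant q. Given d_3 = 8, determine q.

-2

d_2 = -12 - q
d_3 = 24 + 8q
So 24 + 8q = 8, giving q = -2.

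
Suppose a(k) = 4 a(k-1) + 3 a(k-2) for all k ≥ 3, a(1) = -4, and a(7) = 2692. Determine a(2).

4

Let a(2) = x.
a(3) = -12 + 4x
a(4) = -48 + 19x
a(5) = -228 + 88x
a(6) = -1056 + 409x
a(7) = -4908 + 1900x
So -4908 + 1900x = 2692, giving x = 4.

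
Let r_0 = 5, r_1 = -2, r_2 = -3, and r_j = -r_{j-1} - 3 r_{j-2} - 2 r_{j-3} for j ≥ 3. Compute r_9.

r_3 = -(-3) - 3·(-2) - 2·5 = -1
r_4 = -(-1) - 3·(-3) - 2·(-2) = 14
r_5 = -14 - 3·(-1) - 2·(-3) = -5
r_6 = -(-5) - 3·14 - 2·(-1) = -35
r_7 = -(-35) - 3·(-5) - 2·14 = 22
r_8 = -22 - 3·(-35) - 2·(-5) = 93
r_9 = -93 - 3·22 - 2·(-35) = -89

-89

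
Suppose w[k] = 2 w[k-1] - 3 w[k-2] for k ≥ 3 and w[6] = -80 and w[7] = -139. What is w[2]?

4

Rearranging, w[k-2] = (w[k] - 2 w[k-1]) / -3.
w[5] = (-139 - 2(-80)) / -3 = 21/-3 = -7
w[4] = (-80 - 2(-7)) / -3 = -66/-3 = 22
w[3] = (-7 - 2(22)) / -3 = -51/-3 = 17
w[2] = (22 - 2(17)) / -3 = -12/-3 = 4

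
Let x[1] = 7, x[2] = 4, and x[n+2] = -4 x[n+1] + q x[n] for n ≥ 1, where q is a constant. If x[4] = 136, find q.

-3

x[3] = -16 + 7q
x[4] = 64 - 24q
So 64 - 24q = 136, giving q = -3.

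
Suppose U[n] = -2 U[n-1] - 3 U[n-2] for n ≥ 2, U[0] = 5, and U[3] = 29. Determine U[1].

-1

Let U[1] = y.
U[2] = -15 - 2y
U[3] = 30 + y
So 30 + y = 29, giving y = -1.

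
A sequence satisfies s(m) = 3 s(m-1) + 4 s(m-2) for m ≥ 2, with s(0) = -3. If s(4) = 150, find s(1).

6

Let s(1) = z.
s(2) = -12 + 3z
s(3) = -36 + 13z
s(4) = -156 + 51z
So -156 + 51z = 150, giving z = 6.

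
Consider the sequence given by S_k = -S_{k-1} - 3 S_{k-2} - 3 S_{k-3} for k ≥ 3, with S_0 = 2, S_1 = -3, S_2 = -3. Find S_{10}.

S_3 = -(-3) - 3·(-3) - 3·2 = 6
S_4 = -6 - 3·(-3) - 3·(-3) = 12
S_5 = -12 - 3·6 - 3·(-3) = -21
S_6 = -(-21) - 3·12 - 3·6 = -33
S_7 = -(-33) - 3·(-21) - 3·12 = 60
S_8 = -60 - 3·(-33) - 3·(-21) = 102
S_9 = -102 - 3·60 - 3·(-33) = -183
S_{10} = -(-183) - 3·102 - 3·60 = -303

-303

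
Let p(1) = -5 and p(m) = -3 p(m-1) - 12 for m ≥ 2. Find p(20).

The fixed point is -12/(1 + 3) = -3, so p(m) + 3 = -3(p(m-1) + 3).
Hence p(m) = -2·(-3)^{m-1} - 3.
p(20) = -2·(-3)^{19} - 3 = -2·-1162261467 - 3 = 2324522931.

2324522931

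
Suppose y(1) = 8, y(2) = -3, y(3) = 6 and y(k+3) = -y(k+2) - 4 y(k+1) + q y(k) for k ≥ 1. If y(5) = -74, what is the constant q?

4

y(4) = 6 + 8q
y(5) = -30 - 11q
So -30 - 11q = -74, giving q = 4.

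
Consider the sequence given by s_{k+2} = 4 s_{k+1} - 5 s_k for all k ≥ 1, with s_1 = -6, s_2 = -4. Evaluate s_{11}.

s_3 = 4*(-4) - 5*(-6) = 14
s_4 = 4*14 - 5*(-4) = 76
s_5 = 4*76 - 5*14 = 234
s_6 = 4*234 - 5*76 = 556
s_7 = 4*556 - 5*234 = 1054
s_8 = 4*1054 - 5*556 = 1436
s_9 = 4*1436 - 5*1054 = 474
s_{10} = 4*474 - 5*1436 = -5284
s_{11} = 4*(-5284) - 5*474 = -23506

-23506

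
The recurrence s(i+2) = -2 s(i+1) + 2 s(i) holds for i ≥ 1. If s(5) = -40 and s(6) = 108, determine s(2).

1

Rearranging, s(i-2) = (s(i) + 2 s(i-1)) / 2.
s(4) = (108 + 2(-40)) / 2 = 28/2 = 14
s(3) = (-40 + 2(14)) / 2 = -12/2 = -6
s(2) = (14 + 2(-6)) / 2 = 2/2 = 1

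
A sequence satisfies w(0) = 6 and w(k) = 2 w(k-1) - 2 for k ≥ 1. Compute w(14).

The fixed point is -2/(1 - 2) = 2, so w(k) - 2 = 2(w(k-1) - 2).
Hence w(k) = 4·2^k + 2.
w(14) = 4·2^{14} + 2 = 4·16384 + 2 = 65538.

65538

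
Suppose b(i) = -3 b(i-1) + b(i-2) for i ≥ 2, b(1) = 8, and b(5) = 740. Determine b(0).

4

Let b(0) = w.
b(2) = -24 + w
b(3) = 80 - 3w
b(4) = -264 + 10w
b(5) = 872 - 33w
So 872 - 33w = 740, giving w = 4.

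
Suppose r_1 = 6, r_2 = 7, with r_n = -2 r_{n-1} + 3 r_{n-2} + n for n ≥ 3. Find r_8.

r_3 = -2·7 + 3·6 + 3 = 7
r_4 = -2·7 + 3·7 + 4 = 11
r_5 = -2·11 + 3·7 + 5 = 4
r_6 = -2·4 + 3·11 + 6 = 31
r_7 = -2·31 + 3·4 + 7 = -43
r_8 = -2·(-43) + 3·31 + 8 = 187

187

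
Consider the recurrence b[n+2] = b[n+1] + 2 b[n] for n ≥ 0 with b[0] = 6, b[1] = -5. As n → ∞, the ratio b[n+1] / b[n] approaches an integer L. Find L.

2

The characteristic equation is r^2 - r - 2 = 0, which factors as (r - 2)(r + 1) = 0.
So the roots are 2 and -1. Since |2| > |-1| and the coefficient of 2^n is non-zero, the ratio tends to 2.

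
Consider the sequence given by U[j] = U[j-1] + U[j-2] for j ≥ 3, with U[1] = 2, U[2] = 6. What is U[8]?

U[3] = 6 + 2 = 8
U[4] = 8 + 6 = 14
U[5] = 14 + 8 = 22
U[6] = 22 + 14 = 36
U[7] = 36 + 22 = 58
U[8] = 58 + 36 = 94

94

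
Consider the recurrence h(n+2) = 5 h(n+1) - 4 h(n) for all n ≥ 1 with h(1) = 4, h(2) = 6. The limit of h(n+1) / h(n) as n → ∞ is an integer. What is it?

4

The characteristic equation is r^2 - 5r + 4 = 0, which factors as (r - 4)(r - 1) = 0.
So the roots are 4 and 1. Since |4| > |1| and the coefficient of 4^n is non-zero, the ratio tends to 4.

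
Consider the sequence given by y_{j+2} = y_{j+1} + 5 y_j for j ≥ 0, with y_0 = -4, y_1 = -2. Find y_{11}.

-159062

y_2 = (-2) + 5(-4) = -22
y_3 = (-22) + 5(-2) = -32
y_4 = (-32) + 5(-22) = -142
y_5 = (-142) + 5(-32) = -302
y_6 = (-302) + 5(-142) = -1012
y_7 = (-1012) + 5(-302) = -2522
y_8 = (-2522) + 5(-1012) = -7582
y_9 = (-7582) + 5(-2522) = -20192
y_{10} = (-20192) + 5(-7582) = -58102
y_{11} = (-58102) + 5(-20192) = -159062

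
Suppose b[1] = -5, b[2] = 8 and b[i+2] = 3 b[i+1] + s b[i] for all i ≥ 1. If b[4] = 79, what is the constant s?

-1

b[3] = 24 - 5s
b[4] = 72 - 7s
So 72 - 7s = 79, giving s = -1.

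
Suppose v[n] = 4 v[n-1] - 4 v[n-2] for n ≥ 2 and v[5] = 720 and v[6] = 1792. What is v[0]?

-5

Rearranging, v[n-2] = (v[n] - 4 v[n-1]) / -4.
v[4] = (1792 - 4(720)) / -4 = -1088/-4 = 272
v[3] = (720 - 4(272)) / -4 = -368/-4 = 92
v[2] = (272 - 4(92)) / -4 = -96/-4 = 24
v[1] = (92 - 4(24)) / -4 = -4/-4 = 1
v[0] = (24 - 4(1)) / -4 = 20/-4 = -5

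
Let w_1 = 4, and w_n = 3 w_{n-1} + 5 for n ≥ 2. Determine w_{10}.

w_2 = 3*4 + 5 = 17
w_3 = 3*17 + 5 = 56
w_4 = 3*56 + 5 = 173
w_5 = 3*173 + 5 = 524
w_6 = 3*524 + 5 = 1577
w_7 = 3*1577 + 5 = 4736
w_8 = 3*4736 + 5 = 14213
w_9 = 3*14213 + 5 = 42644
w_{10} = 3*42644 + 5 = 127937

127937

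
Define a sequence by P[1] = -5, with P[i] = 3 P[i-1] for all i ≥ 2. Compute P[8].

P[2] = 3*(-5) = -15
P[3] = 3*(-15) = -45
P[4] = 3*(-45) = -135
P[5] = 3*(-135) = -405
P[6] = 3*(-405) = -1215
P[7] = 3*(-1215) = -3645
P[8] = 3*(-3645) = -10935

-10935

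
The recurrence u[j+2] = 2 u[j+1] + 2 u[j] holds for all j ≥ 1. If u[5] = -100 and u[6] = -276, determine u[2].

-7

Rearranging, u[j-2] = (u[j] - 2 u[j-1]) / 2.
u[4] = (-276 - 2(-100)) / 2 = -76/2 = -38
u[3] = (-100 - 2(-38)) / 2 = -24/2 = -12
u[2] = (-38 - 2(-12)) / 2 = -14/2 = -7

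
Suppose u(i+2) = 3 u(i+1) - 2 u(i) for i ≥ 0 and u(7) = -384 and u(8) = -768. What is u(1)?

Rearranging, u(i-2) = (u(i) - 3 u(i-1)) / -2.
u(6) = (-768 - 3(-384)) / -2 = 384/-2 = -192
u(5) = (-384 - 3(-192)) / -2 = 192/-2 = -96
u(4) = (-192 - 3(-96)) / -2 = 96/-2 = -48
u(3) = (-96 - 3(-48)) / -2 = 48/-2 = -24
u(2) = (-48 - 3(-24)) / -2 = 24/-2 = -12
u(1) = (-24 - 3(-12)) / -2 = 12/-2 = -6

-6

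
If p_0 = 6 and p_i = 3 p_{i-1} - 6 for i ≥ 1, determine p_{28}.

The fixed point is -6/(1 - 3) = 3, so p_i - 3 = 3(p_{i-1} - 3).
Hence p_i = 3·3^i + 3.
p_{28} = 3·3^{28} + 3 = 3·22876792454961 + 3 = 68630377364886.

68630377364886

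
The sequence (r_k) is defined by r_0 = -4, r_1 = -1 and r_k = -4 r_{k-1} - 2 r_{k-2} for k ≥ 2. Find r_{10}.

r_2 = -4*(-1) - 2*(-4) = 12
r_3 = -4*12 - 2*(-1) = -46
r_4 = -4*(-46) - 2*12 = 160
r_5 = -4*160 - 2*(-46) = -548
r_6 = -4*(-548) - 2*160 = 1872
r_7 = -4*1872 - 2*(-548) = -6392
r_8 = -4*(-6392) - 2*1872 = 21824
r_9 = -4*21824 - 2*(-6392) = -74512
r_{10} = -4*(-74512) - 2*21824 = 254400

254400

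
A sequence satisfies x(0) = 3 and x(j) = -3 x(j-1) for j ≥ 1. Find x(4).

x(1) = -3*3 = -9
x(2) = -3*(-9) = 27
x(3) = -3*27 = -81
x(4) = -3*(-81) = 243

243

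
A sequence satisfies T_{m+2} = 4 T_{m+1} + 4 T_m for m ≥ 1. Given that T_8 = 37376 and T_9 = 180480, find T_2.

Rearranging, T_{m-2} = (T_m - 4 T_{m-1}) / 4.
T_7 = (180480 - 4*37376) / 4 = 30976/4 = 7744
T_6 = (37376 - 4*7744) / 4 = 6400/4 = 1600
T_5 = (7744 - 4*1600) / 4 = 1344/4 = 336
T_4 = (1600 - 4*336) / 4 = 256/4 = 64
T_3 = (336 - 4*64) / 4 = 80/4 = 20
T_2 = (64 - 4*20) / 4 = -16/4 = -4

-4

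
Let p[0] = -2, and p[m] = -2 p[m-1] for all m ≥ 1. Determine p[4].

p[1] = -2(-2) = 4
p[2] = -2(4) = -8
p[3] = -2(-8) = 16
p[4] = -2(16) = -32

-32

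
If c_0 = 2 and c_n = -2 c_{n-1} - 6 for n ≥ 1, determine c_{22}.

The fixed point is -6/(1 + 2) = -2, so c_n + 2 = -2(c_{n-1} + 2).
Hence c_n = 4·(-2)^n - 2.
c_{22} = 4·(-2)^{22} - 2 = 4·4194304 - 2 = 16777214.

16777214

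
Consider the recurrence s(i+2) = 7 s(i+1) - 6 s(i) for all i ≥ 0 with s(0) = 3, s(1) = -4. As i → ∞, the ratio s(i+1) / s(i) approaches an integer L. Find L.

The characteristic equation is r^2 - 7r + 6 = 0, which factors as (r - 6)(r - 1) = 0.
So the roots are 6 and 1. Since |6| > |1| and the coefficient of 6^i is non-zero, the ratio tends to 6.

6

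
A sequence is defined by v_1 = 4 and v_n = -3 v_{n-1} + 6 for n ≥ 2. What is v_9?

16404

v_2 = -3·4 + 6 = -6
v_3 = -3·(-6) + 6 = 24
v_4 = -3·24 + 6 = -66
v_5 = -3·(-66) + 6 = 204
v_6 = -3·204 + 6 = -606
v_7 = -3·(-606) + 6 = 1824
v_8 = -3·1824 + 6 = -5466
v_9 = -3·(-5466) + 6 = 16404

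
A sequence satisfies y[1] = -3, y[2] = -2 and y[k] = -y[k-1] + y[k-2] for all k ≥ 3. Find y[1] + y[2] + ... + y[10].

y[3] = -(-2) + (-3) = -1
y[4] = -(-1) + (-2) = -1
y[5] = -(-1) + (-1) = 0
y[6] = -0 + (-1) = -1
y[7] = -(-1) + 0 = 1
y[8] = -1 + (-1) = -2
y[9] = -(-2) + 1 = 3
y[10] = -3 + (-2) = -5
Sum = (-3) + (-2) + (-1) + (-1) + 0 + (-1) + 1 + (-2) + 3 + (-5) = -11

-11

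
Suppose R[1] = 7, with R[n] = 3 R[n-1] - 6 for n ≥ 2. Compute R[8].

8751

R[2] = 3*7 - 6 = 15
R[3] = 3*15 - 6 = 39
R[4] = 3*39 - 6 = 111
R[5] = 3*111 - 6 = 327
R[6] = 3*327 - 6 = 975
R[7] = 3*975 - 6 = 2919
R[8] = 3*2919 - 6 = 8751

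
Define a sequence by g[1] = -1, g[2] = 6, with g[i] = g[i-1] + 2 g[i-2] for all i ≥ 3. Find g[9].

g[3] = 6 + 2(-1) = 4
g[4] = 4 + 2(6) = 16
g[5] = 16 + 2(4) = 24
g[6] = 24 + 2(16) = 56
g[7] = 56 + 2(24) = 104
g[8] = 104 + 2(56) = 216
g[9] = 216 + 2(104) = 424

424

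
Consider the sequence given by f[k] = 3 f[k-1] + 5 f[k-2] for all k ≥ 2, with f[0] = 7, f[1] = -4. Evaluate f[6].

4403

f[2] = 3*(-4) + 5*7 = 23
f[3] = 3*23 + 5*(-4) = 49
f[4] = 3*49 + 5*23 = 262
f[5] = 3*262 + 5*49 = 1031
f[6] = 3*1031 + 5*262 = 4403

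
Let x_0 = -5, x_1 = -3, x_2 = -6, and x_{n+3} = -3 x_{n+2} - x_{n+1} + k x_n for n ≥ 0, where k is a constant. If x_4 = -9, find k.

4

x_3 = 21 - 5k
x_4 = -57 + 12k
So -57 + 12k = -9, giving k = 4.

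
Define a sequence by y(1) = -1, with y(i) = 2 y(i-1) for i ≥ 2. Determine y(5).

y(2) = 2·(-1) = -2
y(3) = 2·(-2) = -4
y(4) = 2·(-4) = -8
y(5) = 2·(-8) = -16

-16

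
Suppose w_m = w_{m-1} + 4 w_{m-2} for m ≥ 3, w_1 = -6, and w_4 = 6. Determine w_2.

6

Let w_2 = z.
w_3 = -24 + z
w_4 = -24 + 5z
So -24 + 5z = 6, giving z = 6.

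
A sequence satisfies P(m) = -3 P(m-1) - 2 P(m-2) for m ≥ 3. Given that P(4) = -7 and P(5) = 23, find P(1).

Rearranging, P(m-2) = (P(m) + 3 P(m-1)) / -2.
P(3) = (23 + 3*(-7)) / -2 = 2/-2 = -1
P(2) = (-7 + 3*(-1)) / -2 = -10/-2 = 5
P(1) = (-1 + 3*5) / -2 = 14/-2 = -7

-7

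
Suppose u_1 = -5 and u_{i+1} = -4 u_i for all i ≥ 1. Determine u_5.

-1280

u_2 = -4*(-5) = 20
u_3 = -4*20 = -80
u_4 = -4*(-80) = 320
u_5 = -4*320 = -1280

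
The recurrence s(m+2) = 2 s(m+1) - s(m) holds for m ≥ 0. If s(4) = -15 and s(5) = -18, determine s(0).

-3

Rearranging, s(m-2) = -(s(m) - 2 s(m-1)).
s(3) = -(-18 - 2*(-15)) = -12
s(2) = -(-15 - 2*(-12)) = -9
s(1) = -(-12 - 2*(-9)) = -6
s(0) = -(-9 - 2*(-6)) = -3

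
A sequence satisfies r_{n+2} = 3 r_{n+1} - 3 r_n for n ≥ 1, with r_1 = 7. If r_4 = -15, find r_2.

Let r_2 = w.
r_3 = -21 + 3w
r_4 = -63 + 6w
So -63 + 6w = -15, giving w = 8.

8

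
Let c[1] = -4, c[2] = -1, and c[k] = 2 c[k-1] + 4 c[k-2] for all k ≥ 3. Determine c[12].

-541696

c[3] = 2(-1) + 4(-4) = -18
c[4] = 2(-18) + 4(-1) = -40
c[5] = 2(-40) + 4(-18) = -152
c[6] = 2(-152) + 4(-40) = -464
c[7] = 2(-464) + 4(-152) = -1536
c[8] = 2(-1536) + 4(-464) = -4928
c[9] = 2(-4928) + 4(-1536) = -16000
c[10] = 2(-16000) + 4(-4928) = -51712
c[11] = 2(-51712) + 4(-16000) = -167424
c[12] = 2(-167424) + 4(-51712) = -541696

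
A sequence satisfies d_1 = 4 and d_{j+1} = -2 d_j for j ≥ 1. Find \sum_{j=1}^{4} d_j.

-20

d_2 = -2(4) = -8
d_3 = -2(-8) = 16
d_4 = -2(16) = -32
Sum = 4 + (-8) + 16 + (-32) = -20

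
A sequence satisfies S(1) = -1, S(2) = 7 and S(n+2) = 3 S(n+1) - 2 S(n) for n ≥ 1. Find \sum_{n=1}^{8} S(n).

S(3) = 3(7) - 2(-1) = 23
S(4) = 3(23) - 2(7) = 55
S(5) = 3(55) - 2(23) = 119
S(6) = 3(119) - 2(55) = 247
S(7) = 3(247) - 2(119) = 503
S(8) = 3(503) - 2(247) = 1015
Sum = (-1) + 7 + 23 + 55 + 119 + 247 + 503 + 1015 = 1968

1968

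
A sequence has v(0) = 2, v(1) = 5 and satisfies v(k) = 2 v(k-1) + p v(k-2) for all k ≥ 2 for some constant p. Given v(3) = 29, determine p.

v(2) = 10 + 2p
v(3) = 20 + 9p
So 20 + 9p = 29, giving p = 1.

1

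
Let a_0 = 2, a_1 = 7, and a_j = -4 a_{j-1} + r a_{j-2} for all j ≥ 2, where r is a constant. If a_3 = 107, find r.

a_2 = -28 + 2r
a_3 = 112 - r
So 112 - r = 107, giving r = 5.

5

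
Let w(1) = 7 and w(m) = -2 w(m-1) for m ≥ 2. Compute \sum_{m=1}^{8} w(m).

-595

w(2) = -2*7 = -14
w(3) = -2*(-14) = 28
w(4) = -2*28 = -56
w(5) = -2*(-56) = 112
w(6) = -2*112 = -224
w(7) = -2*(-224) = 448
w(8) = -2*448 = -896
Sum = 7 + (-14) + 28 + (-56) + 112 + (-224) + 448 + (-896) = -595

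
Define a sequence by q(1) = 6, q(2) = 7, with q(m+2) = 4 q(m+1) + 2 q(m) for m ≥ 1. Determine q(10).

1353072

q(3) = 4*7 + 2*6 = 40
q(4) = 4*40 + 2*7 = 174
q(5) = 4*174 + 2*40 = 776
q(6) = 4*776 + 2*174 = 3452
q(7) = 4*3452 + 2*776 = 15360
q(8) = 4*15360 + 2*3452 = 68344
q(9) = 4*68344 + 2*15360 = 304096
q(10) = 4*304096 + 2*68344 = 1353072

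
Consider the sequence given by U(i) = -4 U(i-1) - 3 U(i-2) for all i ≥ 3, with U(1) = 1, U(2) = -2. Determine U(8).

U(3) = -4(-2) - 3(1) = 5
U(4) = -4(5) - 3(-2) = -14
U(5) = -4(-14) - 3(5) = 41
U(6) = -4(41) - 3(-14) = -122
U(7) = -4(-122) - 3(41) = 365
U(8) = -4(365) - 3(-122) = -1094

-1094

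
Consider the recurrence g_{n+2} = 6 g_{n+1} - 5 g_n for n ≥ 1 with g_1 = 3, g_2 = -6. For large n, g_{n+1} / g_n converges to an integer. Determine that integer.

The characteristic equation is r^2 - 6r + 5 = 0, which factors as (r - 5)(r - 1) = 0.
So the roots are 5 and 1. Since |5| > |1| and the coefficient of 5^n is non-zero, the ratio tends to 5.

5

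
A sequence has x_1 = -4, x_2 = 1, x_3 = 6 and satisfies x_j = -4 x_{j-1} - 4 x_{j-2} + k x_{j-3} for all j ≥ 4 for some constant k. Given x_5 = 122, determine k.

x_4 = -28 - 4k
x_5 = 88 + 17k
So 88 + 17k = 122, giving k = 2.

2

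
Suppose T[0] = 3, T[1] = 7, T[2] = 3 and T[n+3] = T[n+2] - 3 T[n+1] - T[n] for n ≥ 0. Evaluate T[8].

T[3] = 3 - 3*7 - 3 = -21
T[4] = (-21) - 3*3 - 7 = -37
T[5] = (-37) - 3*(-21) - 3 = 23
T[6] = 23 - 3*(-37) - (-21) = 155
T[7] = 155 - 3*23 - (-37) = 123
T[8] = 123 - 3*155 - 23 = -365

-365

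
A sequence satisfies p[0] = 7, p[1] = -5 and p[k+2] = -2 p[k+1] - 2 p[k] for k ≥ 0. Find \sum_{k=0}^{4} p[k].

-12

p[2] = -2*(-5) - 2*7 = -4
p[3] = -2*(-4) - 2*(-5) = 18
p[4] = -2*18 - 2*(-4) = -28
Sum = 7 + (-5) + (-4) + 18 + (-28) = -12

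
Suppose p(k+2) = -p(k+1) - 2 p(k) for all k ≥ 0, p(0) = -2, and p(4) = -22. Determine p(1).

-6

Let p(1) = w.
p(2) = 4 - w
p(3) = -4 - w
p(4) = -4 + 3w
So -4 + 3w = -22, giving w = -6.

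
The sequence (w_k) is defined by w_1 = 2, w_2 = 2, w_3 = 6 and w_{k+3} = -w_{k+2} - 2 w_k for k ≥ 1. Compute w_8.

-50

w_4 = -6 - 2(2) = -10
w_5 = -(-10) - 2(2) = 6
w_6 = -6 - 2(6) = -18
w_7 = -(-18) - 2(-10) = 38
w_8 = -38 - 2(6) = -50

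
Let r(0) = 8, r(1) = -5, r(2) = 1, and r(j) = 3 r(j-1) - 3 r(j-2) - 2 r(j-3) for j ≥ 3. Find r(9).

r(3) = 3·1 - 3·(-5) - 2·8 = 2
r(4) = 3·2 - 3·1 - 2·(-5) = 13
r(5) = 3·13 - 3·2 - 2·1 = 31
r(6) = 3·31 - 3·13 - 2·2 = 50
r(7) = 3·50 - 3·31 - 2·13 = 31
r(8) = 3·31 - 3·50 - 2·31 = -119
r(9) = 3·(-119) - 3·31 - 2·50 = -550

-550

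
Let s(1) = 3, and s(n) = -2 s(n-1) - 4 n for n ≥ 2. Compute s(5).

s(2) = -2(3) - 8 = -14
s(3) = -2(-14) - 12 = 16
s(4) = -2(16) - 16 = -48
s(5) = -2(-48) - 20 = 76

76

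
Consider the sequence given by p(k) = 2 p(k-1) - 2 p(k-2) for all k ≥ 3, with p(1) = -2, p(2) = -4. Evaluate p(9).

p(3) = 2*(-4) - 2*(-2) = -4
p(4) = 2*(-4) - 2*(-4) = 0
p(5) = 2*0 - 2*(-4) = 8
p(6) = 2*8 - 2*0 = 16
p(7) = 2*16 - 2*8 = 16
p(8) = 2*16 - 2*16 = 0
p(9) = 2*0 - 2*16 = -32

-32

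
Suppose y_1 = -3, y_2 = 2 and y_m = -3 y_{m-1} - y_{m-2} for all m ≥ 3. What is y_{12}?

y_3 = -3*2 - (-3) = -3
y_4 = -3*(-3) - 2 = 7
y_5 = -3*7 - (-3) = -18
y_6 = -3*(-18) - 7 = 47
y_7 = -3*47 - (-18) = -123
y_8 = -3*(-123) - 47 = 322
y_9 = -3*322 - (-123) = -843
y_{10} = -3*(-843) - 322 = 2207
y_{11} = -3*2207 - (-843) = -5778
y_{12} = -3*(-5778) - 2207 = 15127

15127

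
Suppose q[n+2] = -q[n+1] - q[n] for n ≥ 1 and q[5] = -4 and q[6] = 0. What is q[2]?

Rearranging, q[n-2] = -(q[n] + q[n-1]).
q[4] = -(0 + (-4)) = 4
q[3] = -(-4 + 4) = 0
q[2] = -(4 + 0) = -4

-4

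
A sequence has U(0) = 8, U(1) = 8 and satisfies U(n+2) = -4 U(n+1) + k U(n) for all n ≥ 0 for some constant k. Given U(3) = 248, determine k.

U(2) = -32 + 8k
U(3) = 128 - 24k
So 128 - 24k = 248, giving k = -5.

-5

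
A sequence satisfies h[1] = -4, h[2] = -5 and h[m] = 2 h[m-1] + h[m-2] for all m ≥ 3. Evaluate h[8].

h[3] = 2·(-5) + (-4) = -14
h[4] = 2·(-14) + (-5) = -33
h[5] = 2·(-33) + (-14) = -80
h[6] = 2·(-80) + (-33) = -193
h[7] = 2·(-193) + (-80) = -466
h[8] = 2·(-466) + (-193) = -1125

-1125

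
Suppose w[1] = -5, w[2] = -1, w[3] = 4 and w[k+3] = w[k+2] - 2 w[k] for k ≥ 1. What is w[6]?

8

w[4] = 4 - 2(-5) = 14
w[5] = 14 - 2(-1) = 16
w[6] = 16 - 2(4) = 8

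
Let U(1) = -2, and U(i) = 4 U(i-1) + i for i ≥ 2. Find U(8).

U(2) = 4*(-2) + 2 = -6
U(3) = 4*(-6) + 3 = -21
U(4) = 4*(-21) + 4 = -80
U(5) = 4*(-80) + 5 = -315
U(6) = 4*(-315) + 6 = -1254
U(7) = 4*(-1254) + 7 = -5009
U(8) = 4*(-5009) + 8 = -20028

-20028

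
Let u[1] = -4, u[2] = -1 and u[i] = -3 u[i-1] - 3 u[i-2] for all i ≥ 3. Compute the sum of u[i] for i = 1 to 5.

49

u[3] = -3·(-1) - 3·(-4) = 15
u[4] = -3·15 - 3·(-1) = -42
u[5] = -3·(-42) - 3·15 = 81
Sum = (-4) + (-1) + 15 + (-42) + 81 = 49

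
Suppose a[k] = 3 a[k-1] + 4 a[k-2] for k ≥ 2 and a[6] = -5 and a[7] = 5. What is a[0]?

-5

Rearranging, a[k-2] = (a[k] - 3 a[k-1]) / 4.
a[5] = (5 - 3*(-5)) / 4 = 20/4 = 5
a[4] = (-5 - 3*5) / 4 = -20/4 = -5
a[3] = (5 - 3*(-5)) / 4 = 20/4 = 5
a[2] = (-5 - 3*5) / 4 = -20/4 = -5
a[1] = (5 - 3*(-5)) / 4 = 20/4 = 5
a[0] = (-5 - 3*5) / 4 = -20/4 = -5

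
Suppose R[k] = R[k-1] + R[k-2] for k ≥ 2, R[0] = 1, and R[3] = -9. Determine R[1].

-5

Let R[1] = v.
R[2] = 1 + v
R[3] = 1 + 2v
So 1 + 2v = -9, giving v = -5.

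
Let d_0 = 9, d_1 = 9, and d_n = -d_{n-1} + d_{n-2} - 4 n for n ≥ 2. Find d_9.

d_2 = -9 + 9 - 8 = -8
d_3 = -(-8) + 9 - 12 = 5
d_4 = -5 + (-8) - 16 = -29
d_5 = -(-29) + 5 - 20 = 14
d_6 = -14 + (-29) - 24 = -67
d_7 = -(-67) + 14 - 28 = 53
d_8 = -53 + (-67) - 32 = -152
d_9 = -(-152) + 53 - 36 = 169

169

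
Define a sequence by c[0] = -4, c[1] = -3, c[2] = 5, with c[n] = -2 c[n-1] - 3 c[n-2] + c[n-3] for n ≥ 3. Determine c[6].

-53

c[3] = -2·5 - 3·(-3) + (-4) = -5
c[4] = -2·(-5) - 3·5 + (-3) = -8
c[5] = -2·(-8) - 3·(-5) + 5 = 36
c[6] = -2·36 - 3·(-8) + (-5) = -53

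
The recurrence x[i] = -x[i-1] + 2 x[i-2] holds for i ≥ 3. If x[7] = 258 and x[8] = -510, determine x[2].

-6

Rearranging, x[i-2] = (x[i] + x[i-1]) / 2.
x[6] = (-510 + 258) / 2 = -252/2 = -126
x[5] = (258 + (-126)) / 2 = 132/2 = 66
x[4] = (-126 + 66) / 2 = -60/2 = -30
x[3] = (66 + (-30)) / 2 = 36/2 = 18
x[2] = (-30 + 18) / 2 = -12/2 = -6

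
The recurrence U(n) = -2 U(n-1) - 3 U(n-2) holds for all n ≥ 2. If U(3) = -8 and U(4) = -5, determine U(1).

Rearranging, U(n-2) = (U(n) + 2 U(n-1)) / -3.
U(2) = (-5 + 2*(-8)) / -3 = -21/-3 = 7
U(1) = (-8 + 2*7) / -3 = 6/-3 = -2

-2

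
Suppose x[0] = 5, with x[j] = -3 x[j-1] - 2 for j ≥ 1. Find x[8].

x[1] = -3(5) - 2 = -17
x[2] = -3(-17) - 2 = 49
x[3] = -3(49) - 2 = -149
x[4] = -3(-149) - 2 = 445
x[5] = -3(445) - 2 = -1337
x[6] = -3(-1337) - 2 = 4009
x[7] = -3(4009) - 2 = -12029
x[8] = -3(-12029) - 2 = 36085

36085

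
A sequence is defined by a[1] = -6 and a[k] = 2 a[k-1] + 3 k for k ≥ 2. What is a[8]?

354

a[2] = 2(-6) + 6 = -6
a[3] = 2(-6) + 9 = -3
a[4] = 2(-3) + 12 = 6
a[5] = 2(6) + 15 = 27
a[6] = 2(27) + 18 = 72
a[7] = 2(72) + 21 = 165
a[8] = 2(165) + 24 = 354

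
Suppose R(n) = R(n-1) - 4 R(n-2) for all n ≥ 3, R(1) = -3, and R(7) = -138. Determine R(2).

Let R(2) = z.
R(3) = 12 + z
R(4) = 12 - 3z
R(5) = -36 - 7z
R(6) = -84 + 5z
R(7) = 60 + 33z
So 60 + 33z = -138, giving z = -6.

-6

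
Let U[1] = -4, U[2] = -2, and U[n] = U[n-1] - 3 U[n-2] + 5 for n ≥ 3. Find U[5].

U[3] = (-2) - 3·(-4) + 5 = 15
U[4] = 15 - 3·(-2) + 5 = 26
U[5] = 26 - 3·15 + 5 = -14

-14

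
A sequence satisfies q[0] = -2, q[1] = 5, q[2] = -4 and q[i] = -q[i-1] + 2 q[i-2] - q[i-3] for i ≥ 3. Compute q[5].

q[3] = -(-4) + 2(5) - (-2) = 16
q[4] = -16 + 2(-4) - 5 = -29
q[5] = -(-29) + 2(16) - (-4) = 65

65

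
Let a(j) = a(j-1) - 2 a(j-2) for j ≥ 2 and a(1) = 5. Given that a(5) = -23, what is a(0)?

Let a(0) = y.
a(2) = 5 - 2y
a(3) = -5 - 2y
a(4) = -15 + 2y
a(5) = -5 + 6y
So -5 + 6y = -23, giving y = -3.

-3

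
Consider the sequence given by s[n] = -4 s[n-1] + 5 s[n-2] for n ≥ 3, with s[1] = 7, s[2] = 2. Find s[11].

8138027

s[3] = -4·2 + 5·7 = 27
s[4] = -4·27 + 5·2 = -98
s[5] = -4·(-98) + 5·27 = 527
s[6] = -4·527 + 5·(-98) = -2598
s[7] = -4·(-2598) + 5·527 = 13027
s[8] = -4·13027 + 5·(-2598) = -65098
s[9] = -4·(-65098) + 5·13027 = 325527
s[10] = -4·325527 + 5·(-65098) = -1627598
s[11] = -4·(-1627598) + 5·325527 = 8138027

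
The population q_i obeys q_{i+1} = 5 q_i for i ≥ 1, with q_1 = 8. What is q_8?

625000

q_2 = 5·8 = 40
q_3 = 5·40 = 200
q_4 = 5·200 = 1000
q_5 = 5·1000 = 5000
q_6 = 5·5000 = 25000
q_7 = 5·25000 = 125000
q_8 = 5·125000 = 625000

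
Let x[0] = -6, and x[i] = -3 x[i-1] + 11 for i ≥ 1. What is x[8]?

x[1] = -3*(-6) + 11 = 29
x[2] = -3*29 + 11 = -76
x[3] = -3*(-76) + 11 = 239
x[4] = -3*239 + 11 = -706
x[5] = -3*(-706) + 11 = 2129
x[6] = -3*2129 + 11 = -6376
x[7] = -3*(-6376) + 11 = 19139
x[8] = -3*19139 + 11 = -57406

-57406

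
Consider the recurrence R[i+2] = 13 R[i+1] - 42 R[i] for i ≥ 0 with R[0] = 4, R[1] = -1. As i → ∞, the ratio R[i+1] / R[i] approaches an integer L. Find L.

7

The characteristic equation is r^2 - 13r + 42 = 0, which factors as (r - 7)(r - 6) = 0.
So the roots are 7 and 6. Since |7| > |6| and the coefficient of 7^i is non-zero, the ratio tends to 7.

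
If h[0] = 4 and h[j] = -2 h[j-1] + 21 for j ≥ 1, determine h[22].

-12582905

The fixed point is 21/(1 + 2) = 7, so h[j] - 7 = -2(h[j-1] - 7).
Hence h[j] = -3·(-2)^j + 7.
h[22] = -3·(-2)^{22} + 7 = -3·4194304 + 7 = -12582905.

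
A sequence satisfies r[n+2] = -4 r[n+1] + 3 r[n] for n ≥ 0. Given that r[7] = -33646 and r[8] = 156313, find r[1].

2

Rearranging, r[n-2] = (r[n] + 4 r[n-1]) / 3.
r[6] = (156313 + 4(-33646)) / 3 = 21729/3 = 7243
r[5] = (-33646 + 4(7243)) / 3 = -4674/3 = -1558
r[4] = (7243 + 4(-1558)) / 3 = 1011/3 = 337
r[3] = (-1558 + 4(337)) / 3 = -210/3 = -70
r[2] = (337 + 4(-70)) / 3 = 57/3 = 19
r[1] = (-70 + 4(19)) / 3 = 6/3 = 2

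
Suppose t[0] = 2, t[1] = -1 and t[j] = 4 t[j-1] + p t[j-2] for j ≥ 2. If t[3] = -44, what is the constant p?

t[2] = -4 + 2p
t[3] = -16 + 7p
So -16 + 7p = -44, giving p = -4.

-4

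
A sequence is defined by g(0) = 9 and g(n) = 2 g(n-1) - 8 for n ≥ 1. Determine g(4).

g(1) = 2·9 - 8 = 10
g(2) = 2·10 - 8 = 12
g(3) = 2·12 - 8 = 16
g(4) = 2·16 - 8 = 24

24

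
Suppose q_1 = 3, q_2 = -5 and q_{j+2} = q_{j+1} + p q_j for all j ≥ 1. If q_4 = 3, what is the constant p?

q_3 = -5 + 3p
q_4 = -5 - 2p
So -5 - 2p = 3, giving p = -4.

-4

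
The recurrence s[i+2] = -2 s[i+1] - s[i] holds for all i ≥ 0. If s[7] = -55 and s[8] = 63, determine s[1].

-7

Rearranging, s[i-2] = -(s[i] + 2 s[i-1]).
s[6] = -(63 + 2*(-55)) = 47
s[5] = -(-55 + 2*47) = -39
s[4] = -(47 + 2*(-39)) = 31
s[3] = -(-39 + 2*31) = -23
s[2] = -(31 + 2*(-23)) = 15
s[1] = -(-23 + 2*15) = -7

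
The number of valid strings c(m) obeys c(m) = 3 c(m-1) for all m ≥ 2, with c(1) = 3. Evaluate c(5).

243

c(2) = 3·3 = 9
c(3) = 3·9 = 27
c(4) = 3·27 = 81
c(5) = 3·81 = 243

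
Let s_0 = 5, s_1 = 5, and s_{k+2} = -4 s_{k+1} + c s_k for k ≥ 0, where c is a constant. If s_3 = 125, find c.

s_2 = -20 + 5c
s_3 = 80 - 15c
So 80 - 15c = 125, giving c = -3.

-3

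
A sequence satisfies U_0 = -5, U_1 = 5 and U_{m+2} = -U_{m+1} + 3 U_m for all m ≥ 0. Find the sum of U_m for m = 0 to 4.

U_2 = -5 + 3·(-5) = -20
U_3 = -(-20) + 3·5 = 35
U_4 = -35 + 3·(-20) = -95
Sum = (-5) + 5 + (-20) + 35 + (-95) = -80

-80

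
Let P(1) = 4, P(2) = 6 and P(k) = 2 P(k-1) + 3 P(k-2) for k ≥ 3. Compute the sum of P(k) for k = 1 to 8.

P(3) = 2·6 + 3·4 = 24
P(4) = 2·24 + 3·6 = 66
P(5) = 2·66 + 3·24 = 204
P(6) = 2·204 + 3·66 = 606
P(7) = 2·606 + 3·204 = 1824
P(8) = 2·1824 + 3·606 = 5466
Sum = 4 + 6 + 24 + 66 + 204 + 606 + 1824 + 5466 = 8200

8200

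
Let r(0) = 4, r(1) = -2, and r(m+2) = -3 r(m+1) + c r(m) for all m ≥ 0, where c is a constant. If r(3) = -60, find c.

3

r(2) = 6 + 4c
r(3) = -18 - 14c
So -18 - 14c = -60, giving c = 3.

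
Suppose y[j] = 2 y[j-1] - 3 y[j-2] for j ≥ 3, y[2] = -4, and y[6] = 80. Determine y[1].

3

Let y[1] = v.
y[3] = -8 - 3v
y[4] = -4 - 6v
y[5] = 16 - 3v
y[6] = 44 + 12v
So 44 + 12v = 80, giving v = 3.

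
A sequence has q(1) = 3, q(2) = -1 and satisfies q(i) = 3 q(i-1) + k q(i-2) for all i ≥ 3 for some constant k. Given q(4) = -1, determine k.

1

q(3) = -3 + 3k
q(4) = -9 + 8k
So -9 + 8k = -1, giving k = 1.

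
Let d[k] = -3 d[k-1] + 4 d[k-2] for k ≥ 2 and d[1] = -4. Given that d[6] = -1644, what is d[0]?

Let d[0] = w.
d[2] = 12 + 4w
d[3] = -52 - 12w
d[4] = 204 + 52w
d[5] = -820 - 204w
d[6] = 3276 + 820w
So 3276 + 820w = -1644, giving w = -6.

-6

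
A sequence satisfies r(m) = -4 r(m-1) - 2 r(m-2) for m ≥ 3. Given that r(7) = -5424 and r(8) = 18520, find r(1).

8

Rearranging, r(m-2) = (r(m) + 4 r(m-1)) / -2.
r(6) = (18520 + 4*(-5424)) / -2 = -3176/-2 = 1588
r(5) = (-5424 + 4*1588) / -2 = 928/-2 = -464
r(4) = (1588 + 4*(-464)) / -2 = -268/-2 = 134
r(3) = (-464 + 4*134) / -2 = 72/-2 = -36
r(2) = (134 + 4*(-36)) / -2 = -10/-2 = 5
r(1) = (-36 + 4*5) / -2 = -16/-2 = 8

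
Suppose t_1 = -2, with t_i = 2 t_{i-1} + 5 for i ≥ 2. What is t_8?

379

t_2 = 2(-2) + 5 = 1
t_3 = 2(1) + 5 = 7
t_4 = 2(7) + 5 = 19
t_5 = 2(19) + 5 = 43
t_6 = 2(43) + 5 = 91
t_7 = 2(91) + 5 = 187
t_8 = 2(187) + 5 = 379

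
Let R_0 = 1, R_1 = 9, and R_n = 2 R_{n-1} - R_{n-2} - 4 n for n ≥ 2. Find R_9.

-551

R_2 = 2*9 - 1 - 8 = 9
R_3 = 2*9 - 9 - 12 = -3
R_4 = 2*(-3) - 9 - 16 = -31
R_5 = 2*(-31) - (-3) - 20 = -79
R_6 = 2*(-79) - (-31) - 24 = -151
R_7 = 2*(-151) - (-79) - 28 = -251
R_8 = 2*(-251) - (-151) - 32 = -383
R_9 = 2*(-383) - (-251) - 36 = -551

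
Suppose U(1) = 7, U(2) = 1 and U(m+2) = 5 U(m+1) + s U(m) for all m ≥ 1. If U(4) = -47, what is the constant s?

U(3) = 5 + 7s
U(4) = 25 + 36s
So 25 + 36s = -47, giving s = -2.

-2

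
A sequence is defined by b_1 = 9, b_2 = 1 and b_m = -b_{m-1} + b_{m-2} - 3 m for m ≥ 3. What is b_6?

b_3 = -1 + 9 - 9 = -1
b_4 = -(-1) + 1 - 12 = -10
b_5 = -(-10) + (-1) - 15 = -6
b_6 = -(-6) + (-10) - 18 = -22

-22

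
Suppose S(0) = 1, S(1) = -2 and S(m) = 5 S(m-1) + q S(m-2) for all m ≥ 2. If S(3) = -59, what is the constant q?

S(2) = -10 + q
S(3) = -50 + 3q
So -50 + 3q = -59, giving q = -3.

-3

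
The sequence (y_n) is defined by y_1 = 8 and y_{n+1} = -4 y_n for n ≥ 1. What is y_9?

y_2 = -4·8 = -32
y_3 = -4·(-32) = 128
y_4 = -4·128 = -512
y_5 = -4·(-512) = 2048
y_6 = -4·2048 = -8192
y_7 = -4·(-8192) = 32768
y_8 = -4·32768 = -131072
y_9 = -4·(-131072) = 524288

524288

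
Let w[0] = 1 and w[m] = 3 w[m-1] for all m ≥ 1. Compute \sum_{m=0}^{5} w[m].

w[1] = 3*1 = 3
w[2] = 3*3 = 9
w[3] = 3*9 = 27
w[4] = 3*27 = 81
w[5] = 3*81 = 243
Sum = 1 + 3 + 9 + 27 + 81 + 243 = 364

364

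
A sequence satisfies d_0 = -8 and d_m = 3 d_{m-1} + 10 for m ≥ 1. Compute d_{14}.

-14348912

The fixed point is 10/(1 - 3) = -5, so d_m + 5 = 3(d_{m-1} + 5).
Hence d_m = -3·3^m - 5.
d_{14} = -3·3^{14} - 5 = -3·4782969 - 5 = -14348912.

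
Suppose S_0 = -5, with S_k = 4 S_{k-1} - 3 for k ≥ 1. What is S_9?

S_1 = 4(-5) - 3 = -23
S_2 = 4(-23) - 3 = -95
S_3 = 4(-95) - 3 = -383
S_4 = 4(-383) - 3 = -1535
S_5 = 4(-1535) - 3 = -6143
S_6 = 4(-6143) - 3 = -24575
S_7 = 4(-24575) - 3 = -98303
S_8 = 4(-98303) - 3 = -393215
S_9 = 4(-393215) - 3 = -1572863

-1572863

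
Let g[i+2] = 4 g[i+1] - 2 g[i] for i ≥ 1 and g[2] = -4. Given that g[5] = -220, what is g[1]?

Let g[1] = y.
g[3] = -16 - 2y
g[4] = -56 - 8y
g[5] = -192 - 28y
So -192 - 28y = -220, giving y = 1.

1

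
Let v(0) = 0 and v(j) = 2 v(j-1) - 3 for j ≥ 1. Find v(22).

-12582909

The fixed point is -3/(1 - 2) = 3, so v(j) - 3 = 2(v(j-1) - 3).
Hence v(j) = -3·2^j + 3.
v(22) = -3·2^{22} + 3 = -3·4194304 + 3 = -12582909.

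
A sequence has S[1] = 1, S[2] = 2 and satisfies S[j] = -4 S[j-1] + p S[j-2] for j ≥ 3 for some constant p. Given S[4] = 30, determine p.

1

S[3] = -8 + p
S[4] = 32 - 2p
So 32 - 2p = 30, giving p = 1.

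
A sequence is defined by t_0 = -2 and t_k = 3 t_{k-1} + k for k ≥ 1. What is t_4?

t_1 = 3(-2) + 1 = -5
t_2 = 3(-5) + 2 = -13
t_3 = 3(-13) + 3 = -36
t_4 = 3(-36) + 4 = -104

-104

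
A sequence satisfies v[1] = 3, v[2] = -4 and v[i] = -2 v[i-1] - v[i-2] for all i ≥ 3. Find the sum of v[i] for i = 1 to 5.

v[3] = -2*(-4) - 3 = 5
v[4] = -2*5 - (-4) = -6
v[5] = -2*(-6) - 5 = 7
Sum = 3 + (-4) + 5 + (-6) + 7 = 5

5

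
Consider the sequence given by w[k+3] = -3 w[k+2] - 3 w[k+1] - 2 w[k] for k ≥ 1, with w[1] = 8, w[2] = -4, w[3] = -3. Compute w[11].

338

w[4] = -3·(-3) - 3·(-4) - 2·8 = 5
w[5] = -3·5 - 3·(-3) - 2·(-4) = 2
w[6] = -3·2 - 3·5 - 2·(-3) = -15
w[7] = -3·(-15) - 3·2 - 2·5 = 29
w[8] = -3·29 - 3·(-15) - 2·2 = -46
w[9] = -3·(-46) - 3·29 - 2·(-15) = 81
w[10] = -3·81 - 3·(-46) - 2·29 = -163
w[11] = -3·(-163) - 3·81 - 2·(-46) = 338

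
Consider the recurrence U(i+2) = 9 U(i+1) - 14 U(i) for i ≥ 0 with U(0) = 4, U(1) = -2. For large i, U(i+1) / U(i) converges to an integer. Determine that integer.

7

The characteristic equation is r^2 - 9r + 14 = 0, which factors as (r - 7)(r - 2) = 0.
So the roots are 7 and 2. Since |7| > |2| and the coefficient of 7^i is non-zero, the ratio tends to 7.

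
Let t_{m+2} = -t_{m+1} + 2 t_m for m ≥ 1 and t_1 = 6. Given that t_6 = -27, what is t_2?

Let t_2 = y.
t_3 = 12 - y
t_4 = -12 + 3y
t_5 = 36 - 5y
t_6 = -60 + 11y
So -60 + 11y = -27, giving y = 3.

3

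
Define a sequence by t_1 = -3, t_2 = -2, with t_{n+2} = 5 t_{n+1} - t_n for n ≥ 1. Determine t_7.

t_3 = 5·(-2) - (-3) = -7
t_4 = 5·(-7) - (-2) = -33
t_5 = 5·(-33) - (-7) = -158
t_6 = 5·(-158) - (-33) = -757
t_7 = 5·(-757) - (-158) = -3627

-3627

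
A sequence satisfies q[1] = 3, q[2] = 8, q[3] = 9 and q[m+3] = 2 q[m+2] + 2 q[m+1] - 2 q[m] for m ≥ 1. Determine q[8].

q[4] = 2*9 + 2*8 - 2*3 = 28
q[5] = 2*28 + 2*9 - 2*8 = 58
q[6] = 2*58 + 2*28 - 2*9 = 154
q[7] = 2*154 + 2*58 - 2*28 = 368
q[8] = 2*368 + 2*154 - 2*58 = 928

928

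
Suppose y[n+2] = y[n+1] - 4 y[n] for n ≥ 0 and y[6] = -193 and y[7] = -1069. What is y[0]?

Rearranging, y[n-2] = (y[n] - y[n-1]) / -4.
y[5] = (-1069 - (-193)) / -4 = -876/-4 = 219
y[4] = (-193 - 219) / -4 = -412/-4 = 103
y[3] = (219 - 103) / -4 = 116/-4 = -29
y[2] = (103 - (-29)) / -4 = 132/-4 = -33
y[1] = (-29 - (-33)) / -4 = 4/-4 = -1
y[0] = (-33 - (-1)) / -4 = -32/-4 = 8

8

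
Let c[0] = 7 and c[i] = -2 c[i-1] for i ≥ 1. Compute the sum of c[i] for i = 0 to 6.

c[1] = -2*7 = -14
c[2] = -2*(-14) = 28
c[3] = -2*28 = -56
c[4] = -2*(-56) = 112
c[5] = -2*112 = -224
c[6] = -2*(-224) = 448
Sum = 7 + (-14) + 28 + (-56) + 112 + (-224) + 448 = 301

301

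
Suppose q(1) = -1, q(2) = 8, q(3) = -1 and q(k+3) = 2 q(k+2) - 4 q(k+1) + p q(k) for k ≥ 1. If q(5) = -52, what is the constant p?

q(4) = -34 - p
q(5) = -64 + 6p
So -64 + 6p = -52, giving p = 2.

2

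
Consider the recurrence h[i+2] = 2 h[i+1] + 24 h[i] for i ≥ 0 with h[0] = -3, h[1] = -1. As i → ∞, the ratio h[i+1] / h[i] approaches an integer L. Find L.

6

The characteristic equation is r^2 - 2r - 24 = 0, which factors as (r - 6)(r + 4) = 0.
So the roots are 6 and -4. Since |6| > |-4| and the coefficient of 6^i is non-zero, the ratio tends to 6.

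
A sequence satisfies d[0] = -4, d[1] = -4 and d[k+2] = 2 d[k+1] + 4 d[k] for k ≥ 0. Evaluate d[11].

-815104

d[2] = 2(-4) + 4(-4) = -24
d[3] = 2(-24) + 4(-4) = -64
d[4] = 2(-64) + 4(-24) = -224
d[5] = 2(-224) + 4(-64) = -704
d[6] = 2(-704) + 4(-224) = -2304
d[7] = 2(-2304) + 4(-704) = -7424
d[8] = 2(-7424) + 4(-2304) = -24064
d[9] = 2(-24064) + 4(-7424) = -77824
d[10] = 2(-77824) + 4(-24064) = -251904
d[11] = 2(-251904) + 4(-77824) = -815104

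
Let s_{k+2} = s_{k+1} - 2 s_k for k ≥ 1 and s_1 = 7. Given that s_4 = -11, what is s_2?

Let s_2 = y.
s_3 = -14 + y
s_4 = -14 - y
So -14 - y = -11, giving y = -3.

-3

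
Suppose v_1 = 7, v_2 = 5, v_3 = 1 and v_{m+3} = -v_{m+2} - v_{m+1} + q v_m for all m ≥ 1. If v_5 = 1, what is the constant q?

2

v_4 = -6 + 7q
v_5 = 5 - 2q
So 5 - 2q = 1, giving q = 2.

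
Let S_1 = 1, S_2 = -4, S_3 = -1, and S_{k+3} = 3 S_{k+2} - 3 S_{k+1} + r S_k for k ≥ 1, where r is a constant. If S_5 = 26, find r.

4

S_4 = 9 + r
S_5 = 30 - r
So 30 - r = 26, giving r = 4.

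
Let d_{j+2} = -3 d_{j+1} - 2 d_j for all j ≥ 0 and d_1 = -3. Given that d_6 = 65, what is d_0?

2

Let d_0 = v.
d_2 = 9 - 2v
d_3 = -21 + 6v
d_4 = 45 - 14v
d_5 = -93 + 30v
d_6 = 189 - 62v
So 189 - 62v = 65, giving v = 2.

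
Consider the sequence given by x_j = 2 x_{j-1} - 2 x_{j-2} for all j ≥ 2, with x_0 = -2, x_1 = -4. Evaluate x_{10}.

x_2 = 2·(-4) - 2·(-2) = -4
x_3 = 2·(-4) - 2·(-4) = 0
x_4 = 2·0 - 2·(-4) = 8
x_5 = 2·8 - 2·0 = 16
x_6 = 2·16 - 2·8 = 16
x_7 = 2·16 - 2·16 = 0
x_8 = 2·0 - 2·16 = -32
x_9 = 2·(-32) - 2·0 = -64
x_{10} = 2·(-64) - 2·(-32) = -64

-64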